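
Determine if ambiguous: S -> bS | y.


right-linear, alternatives start with distinct terminals 'b' vs 'y': unique leftmost derivation
Unambiguous


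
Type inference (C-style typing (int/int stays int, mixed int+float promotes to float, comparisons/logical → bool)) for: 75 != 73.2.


Operand types: int != float
Rule: comparison yields bool
Result type: bool


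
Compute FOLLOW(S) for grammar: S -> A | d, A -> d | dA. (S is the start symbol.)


$ ∈ FOLLOW(S). For each A -> αBβ: add FIRST(β)\{ε} to FOLLOW(B); if β nullable, add FOLLOW(A).
FOLLOW(S) = {$}


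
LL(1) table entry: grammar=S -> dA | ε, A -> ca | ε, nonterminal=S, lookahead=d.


For [S, d]: 'd' ∈ FIRST(dA)
Entry: S -> dA


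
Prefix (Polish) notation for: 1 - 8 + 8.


left-to-right (same/higher precedence on left): tree is (+ (- 1 8) 8)
Prefix: + - 1 8 8


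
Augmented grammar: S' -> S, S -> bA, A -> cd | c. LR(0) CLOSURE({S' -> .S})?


Start: S' -> .S
For each item with dot before a nonterminal B, add B -> .γ for every B-production
Closure: [S' -> .S, S -> .bA]


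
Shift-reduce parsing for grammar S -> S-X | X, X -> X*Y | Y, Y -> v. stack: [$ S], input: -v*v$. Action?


shift '-' to continue S -> S-X
Action: shift


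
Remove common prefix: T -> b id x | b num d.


Common prefix: 'b'
Factored: T -> b T', T' -> id x | num d


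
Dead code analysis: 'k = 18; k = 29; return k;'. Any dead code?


first assignment to k is overwritten before any read
Dead: 'k = 18'


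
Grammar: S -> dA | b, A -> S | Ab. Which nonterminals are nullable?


A nonterminal is nullable iff some alternative derives ε (directly, or every symbol in it is nullable)
Nullable: {}


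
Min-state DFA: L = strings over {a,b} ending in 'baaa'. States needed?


Track the longest suffix of input matching a prefix of 'baaa': 5 classes (prefixes of length 0..4)
Minimal DFA: 5 states


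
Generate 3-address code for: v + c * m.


Break into single-operator statements:
t1 = c * m
t2 = v + t1


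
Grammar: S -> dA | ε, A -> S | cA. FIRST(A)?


Per alternative of A: FIRST(S) = {d, ε}; FIRST(cA) = {c}
FIRST(A) = {c, d, ε}


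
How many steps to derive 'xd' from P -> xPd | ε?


Derivation: P => xPd => xd
Steps: 2


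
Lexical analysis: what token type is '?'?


Pattern: operator symbol
Type: OPERATOR


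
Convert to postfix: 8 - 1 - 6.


Left to right (same or higher precedence on left)
Postfix: 8 1 - 6 -


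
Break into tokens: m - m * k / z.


Scan left to right, longest-match per lexeme
Tokens: ID(m), OP(-), ID(m), OP(*), ID(k), OP(/), ID(z)


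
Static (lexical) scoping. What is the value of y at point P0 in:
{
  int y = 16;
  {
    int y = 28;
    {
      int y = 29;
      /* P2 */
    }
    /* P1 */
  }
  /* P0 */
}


y declared in the same block as P0
y = 16


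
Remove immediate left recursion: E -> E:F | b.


Left-recursive alternatives: E:F; non-recursive: b
Introduce E': E -> bE', E' -> :FE' | ε


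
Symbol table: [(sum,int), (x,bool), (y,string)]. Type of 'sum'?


Lookup 'sum' → type int


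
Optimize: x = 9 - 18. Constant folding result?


9 - 18 = -9 at compile time
Optimized: x = -9


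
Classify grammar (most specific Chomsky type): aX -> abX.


LHS has context (more than one symbol) and |LHS| ≤ |RHS|
Classification: Type 1 (Context-Sensitive)


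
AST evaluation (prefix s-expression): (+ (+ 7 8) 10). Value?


Evaluate inner: (+ 7 8) = 15
Evaluate root: (+ 15 10) = 25
Result: 25


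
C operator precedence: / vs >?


'/' is multiplicative (level 10); '>' is relational (level 7)
Higher level binds tighter
'/' has higher precedence than '>'


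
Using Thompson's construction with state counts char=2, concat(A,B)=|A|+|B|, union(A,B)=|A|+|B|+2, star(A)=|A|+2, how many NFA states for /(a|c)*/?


Syntax tree has 2 char leaf(s), 1 union(s), 1 star(s)
chars contribute 2×2 = 4; each union adds +2; each star adds +2
Total: 4 + 2 + 2 = 8 states


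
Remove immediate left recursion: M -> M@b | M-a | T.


Left-recursive alternatives: M@b, M-a; non-recursive: T
Introduce M': M -> TM', M' -> @bM' | -aM' | ε


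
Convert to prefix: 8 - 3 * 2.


'*' binds tighter: tree is (- 8 (* 3 2))
Prefix: - 8 * 3 2


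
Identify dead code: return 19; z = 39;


statement follows a return and is unreachable
Dead: 'z = 39'


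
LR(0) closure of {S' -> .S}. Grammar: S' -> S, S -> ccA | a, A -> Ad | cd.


Start: S' -> .S
For each item with dot before a nonterminal B, add B -> .γ for every B-production
Closure: [S' -> .S, S -> .ccA, S -> .a]


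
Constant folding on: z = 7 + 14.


7 + 14 = 21 at compile time
Optimized: z = 21


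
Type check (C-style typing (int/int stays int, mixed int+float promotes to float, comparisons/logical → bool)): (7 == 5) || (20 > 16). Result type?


Operand types: bool || bool
Rule: logical operators take bool operands and yield bool
Result type: bool


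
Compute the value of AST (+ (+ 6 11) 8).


Evaluate inner: (+ 6 11) = 17
Evaluate root: (+ 17 8) = 25
Result: 25


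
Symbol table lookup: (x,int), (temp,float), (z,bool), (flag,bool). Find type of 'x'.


Lookup 'x' → type int


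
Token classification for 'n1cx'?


Pattern: letter/underscore followed by alphanumerics, not a keyword
Type: IDENTIFIER


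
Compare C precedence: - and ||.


'-' is additive (level 9); '||' is logical OR (level 1)
Higher level binds tighter
'-' has higher precedence than '||'


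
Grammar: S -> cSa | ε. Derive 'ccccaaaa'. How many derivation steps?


Derivation: S => cSa => ccSaa => cccSaaa => ccccSaaaa => ccccaaaa
Steps: 5


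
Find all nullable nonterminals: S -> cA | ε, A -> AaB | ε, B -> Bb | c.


A nonterminal is nullable iff some alternative derives ε (directly, or every symbol in it is nullable)
Nullable: {A, S}


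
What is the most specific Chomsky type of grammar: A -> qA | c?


Right-linear: every RHS is a terminal or a terminal followed by one nonterminal
Classification: Type 3 (Regular)


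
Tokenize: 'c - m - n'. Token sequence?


Scan left to right, longest-match per lexeme
Tokens: ID(c), OP(-), ID(m), OP(-), ID(n)


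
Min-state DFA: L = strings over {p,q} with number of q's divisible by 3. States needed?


Track (count of q) mod 3: states 0..2, accept at 0
Minimal DFA: 3 states


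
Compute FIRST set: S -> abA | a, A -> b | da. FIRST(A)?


Per alternative of A: FIRST(b) = {b}; FIRST(da) = {d}
FIRST(A) = {b, d}


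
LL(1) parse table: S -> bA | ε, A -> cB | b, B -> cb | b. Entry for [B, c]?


For [B, c]: 'c' ∈ FIRST(cb)
Entry: B -> cb


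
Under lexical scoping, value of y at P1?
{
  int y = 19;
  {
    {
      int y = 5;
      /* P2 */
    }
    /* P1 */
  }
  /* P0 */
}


P1's block does not declare y; resolves to the enclosing declaration at depth 0
y = 19


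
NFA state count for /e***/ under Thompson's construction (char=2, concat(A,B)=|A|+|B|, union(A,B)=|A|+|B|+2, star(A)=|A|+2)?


Syntax tree has 1 char leaf(s), 0 union(s), 3 star(s)
chars contribute 1×2 = 2; each union adds +2; each star adds +2
Total: 2 + 0 + 6 = 8 states


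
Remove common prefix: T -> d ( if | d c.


Common prefix: 'd'
Factored: T -> d T', T' -> ( if | c


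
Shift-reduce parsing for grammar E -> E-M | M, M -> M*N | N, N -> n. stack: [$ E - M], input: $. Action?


handle 'E-M' on top; lookahead ∈ FOLLOW(E) = {-, $}
Action: reduce (E -> E-M)


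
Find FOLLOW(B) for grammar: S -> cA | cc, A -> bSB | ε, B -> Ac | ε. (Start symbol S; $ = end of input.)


$ ∈ FOLLOW(S). For each A -> αBβ: add FIRST(β)\{ε} to FOLLOW(B); if β nullable, add FOLLOW(A).
FOLLOW(B) = {$, b, c}


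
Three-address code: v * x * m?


Break into single-operator statements:
t1 = v * x
t2 = t1 * m


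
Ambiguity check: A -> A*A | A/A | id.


'id*id/id' has two parse trees (no precedence encoded between * and /)
Ambiguous


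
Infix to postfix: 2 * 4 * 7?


Left to right (same or higher precedence on left)
Postfix: 2 4 * 7 *


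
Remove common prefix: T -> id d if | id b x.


Common prefix: 'id'
Factored: T -> id T', T' -> d if | b x


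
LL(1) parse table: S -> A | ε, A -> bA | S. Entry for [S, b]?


For [S, b]: 'b' ∈ FIRST(A)
Entry: S -> A


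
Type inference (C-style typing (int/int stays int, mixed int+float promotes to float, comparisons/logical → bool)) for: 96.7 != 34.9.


Operand types: float != float
Rule: comparison yields bool
Result type: bool


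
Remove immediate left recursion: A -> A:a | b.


Left-recursive alternatives: A:a; non-recursive: b
Introduce A': A -> bA', A' -> :aA' | ε


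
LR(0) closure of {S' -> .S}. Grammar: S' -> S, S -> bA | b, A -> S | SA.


Start: S' -> .S
For each item with dot before a nonterminal B, add B -> .γ for every B-production
Closure: [S' -> .S, S -> .bA, S -> .b]


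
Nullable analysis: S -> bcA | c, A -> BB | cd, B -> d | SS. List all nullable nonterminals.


A nonterminal is nullable iff some alternative derives ε (directly, or every symbol in it is nullable)
Nullable: {}


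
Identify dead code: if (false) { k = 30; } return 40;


condition is constant false, so the whole block is unreachable
Dead: 'if (false) { k = 30; }'


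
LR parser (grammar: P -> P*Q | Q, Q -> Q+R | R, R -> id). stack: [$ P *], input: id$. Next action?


no handle ('P*' is not any RHS); shift 'id'
Action: shift


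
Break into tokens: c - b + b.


Scan left to right, longest-match per lexeme
Tokens: ID(c), OP(-), ID(b), OP(+), ID(b)


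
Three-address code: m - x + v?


Break into single-operator statements:
t1 = m - x
t2 = t1 + v


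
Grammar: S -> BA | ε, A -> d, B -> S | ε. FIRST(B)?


Per alternative of B: FIRST(S) = {d, ε}; FIRST(ε) = {ε}
FIRST(B) = {d, ε}


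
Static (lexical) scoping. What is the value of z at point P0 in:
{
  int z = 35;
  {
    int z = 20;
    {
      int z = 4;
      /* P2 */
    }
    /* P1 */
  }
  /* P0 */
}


z declared in the same block as P0
z = 35


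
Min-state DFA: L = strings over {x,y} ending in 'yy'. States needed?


Track the longest suffix of input matching a prefix of 'yy': 3 classes (prefixes of length 0..2)
Minimal DFA: 3 states


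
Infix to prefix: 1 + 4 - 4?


left-to-right (same/higher precedence on left): tree is (- (+ 1 4) 4)
Prefix: - + 1 4 4


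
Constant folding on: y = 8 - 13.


8 - 13 = -5 at compile time
Optimized: y = -5


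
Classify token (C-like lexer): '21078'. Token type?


Pattern: digits only
Type: INTEGER_LITERAL


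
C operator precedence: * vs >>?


'*' is multiplicative (level 10); '>>' is shift (level 8)
Higher level binds tighter
'*' has higher precedence than '>>'


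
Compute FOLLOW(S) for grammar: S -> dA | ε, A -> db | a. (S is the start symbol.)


$ ∈ FOLLOW(S). For each A -> αBβ: add FIRST(β)\{ε} to FOLLOW(B); if β nullable, add FOLLOW(A).
FOLLOW(S) = {$}


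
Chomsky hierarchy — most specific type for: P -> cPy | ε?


Single nonterminal LHS, but c^n y^n is not regular
Classification: Type 2 (Context-Free)


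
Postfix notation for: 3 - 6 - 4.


Left to right (same or higher precedence on left)
Postfix: 3 6 - 4 -


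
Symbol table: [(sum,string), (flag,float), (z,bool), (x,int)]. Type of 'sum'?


Lookup 'sum' → type string


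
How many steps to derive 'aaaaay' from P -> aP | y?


Derivation: P => aP => aaP => aaaP => aaaaP => aaaaaP => aaaaay
Steps: 6


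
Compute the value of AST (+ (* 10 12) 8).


Evaluate inner: (* 10 12) = 120
Evaluate root: (+ 120 8) = 128
Result: 128


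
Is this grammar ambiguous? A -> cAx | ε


balanced c^n…x^n: each string has a unique parse
Unambiguous


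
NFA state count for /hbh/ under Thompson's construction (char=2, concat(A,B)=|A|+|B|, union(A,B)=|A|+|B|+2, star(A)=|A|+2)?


Syntax tree has 3 char leaf(s), 0 union(s), 0 star(s)
chars contribute 3×2 = 6; each union adds +2; each star adds +2
Total: 6 + 0 + 0 = 6 states


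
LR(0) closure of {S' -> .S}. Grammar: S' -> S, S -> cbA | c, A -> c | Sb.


Start: S' -> .S
For each item with dot before a nonterminal B, add B -> .γ for every B-production
Closure: [S' -> .S, S -> .cbA, S -> .c]


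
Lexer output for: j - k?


Scan left to right, longest-match per lexeme
Tokens: ID(j), OP(-), ID(k)


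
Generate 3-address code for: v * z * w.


Break into single-operator statements:
t1 = v * z
t2 = t1 * w


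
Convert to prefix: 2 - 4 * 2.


'*' binds tighter: tree is (- 2 (* 4 2))
Prefix: - 2 * 4 2


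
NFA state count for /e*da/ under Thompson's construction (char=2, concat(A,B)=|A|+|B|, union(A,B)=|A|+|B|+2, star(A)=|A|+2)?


Syntax tree has 3 char leaf(s), 0 union(s), 1 star(s)
chars contribute 3×2 = 6; each union adds +2; each star adds +2
Total: 6 + 0 + 2 = 8 states


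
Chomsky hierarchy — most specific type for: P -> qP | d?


Right-linear: every RHS is a terminal or a terminal followed by one nonterminal
Classification: Type 3 (Regular)


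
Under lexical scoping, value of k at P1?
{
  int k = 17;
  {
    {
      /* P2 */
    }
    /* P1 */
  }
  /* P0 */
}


P1's block does not declare k; resolves to the enclosing declaration at depth 0
k = 17


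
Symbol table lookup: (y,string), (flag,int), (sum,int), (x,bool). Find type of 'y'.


Lookup 'y' → type string


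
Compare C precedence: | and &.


'&' is bitwise AND (level 5); '|' is bitwise OR (level 3)
Higher level binds tighter
'&' has higher precedence than '|'


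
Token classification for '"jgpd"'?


Pattern: double-quoted sequence
Type: STRING_LITERAL


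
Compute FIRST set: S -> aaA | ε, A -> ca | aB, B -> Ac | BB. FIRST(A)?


Per alternative of A: FIRST(ca) = {c}; FIRST(aB) = {a}
FIRST(A) = {a, c}


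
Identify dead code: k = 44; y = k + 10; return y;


k is read by y's definition; y is returned
No dead code


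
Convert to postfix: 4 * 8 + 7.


Left to right (same or higher precedence on left)
Postfix: 4 8 * 7 +


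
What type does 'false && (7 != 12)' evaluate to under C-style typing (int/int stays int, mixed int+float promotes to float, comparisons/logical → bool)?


Operand types: bool && bool
Rule: logical operators take bool operands and yield bool
Result type: bool


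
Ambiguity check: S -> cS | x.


right-linear, alternatives start with distinct terminals 'c' vs 'x': unique leftmost derivation
Unambiguous


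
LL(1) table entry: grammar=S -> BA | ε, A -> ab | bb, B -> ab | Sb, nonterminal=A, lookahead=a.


For [A, a]: 'a' ∈ FIRST(ab)
Entry: A -> ab


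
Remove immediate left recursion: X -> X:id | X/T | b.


Left-recursive alternatives: X:id, X/T; non-recursive: b
Introduce X': X -> bX', X' -> :idX' | /TX' | ε


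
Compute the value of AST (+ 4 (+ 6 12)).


Evaluate inner: (+ 6 12) = 18
Evaluate root: (+ 4 18) = 22
Result: 22


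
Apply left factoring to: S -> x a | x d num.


Common prefix: 'x'
Factored: S -> x S', S' -> a | d num


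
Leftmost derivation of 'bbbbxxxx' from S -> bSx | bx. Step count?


Derivation: S => bSx => bbSxx => bbbSxxx => bbbbxxxx
Steps: 4


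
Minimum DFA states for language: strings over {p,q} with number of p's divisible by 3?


Track (count of p) mod 3: states 0..2, accept at 0
Minimal DFA: 3 states


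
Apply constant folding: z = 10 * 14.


10 * 14 = 140 at compile time
Optimized: z = 140


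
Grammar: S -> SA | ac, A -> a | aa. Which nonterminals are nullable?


A nonterminal is nullable iff some alternative derives ε (directly, or every symbol in it is nullable)
Nullable: {}


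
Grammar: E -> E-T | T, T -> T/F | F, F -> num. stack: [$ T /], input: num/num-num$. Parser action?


no handle; shift 'num'
Action: shift


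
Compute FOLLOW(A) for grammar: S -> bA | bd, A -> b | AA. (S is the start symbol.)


$ ∈ FOLLOW(S). For each A -> αBβ: add FIRST(β)\{ε} to FOLLOW(B); if β nullable, add FOLLOW(A).
FOLLOW(A) = {$, b}


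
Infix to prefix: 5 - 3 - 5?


left-to-right (same/higher precedence on left): tree is (- (- 5 3) 5)
Prefix: - - 5 3 5


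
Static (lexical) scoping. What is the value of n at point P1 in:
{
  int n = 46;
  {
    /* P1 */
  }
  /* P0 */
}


P1's block does not declare n; resolves to the enclosing declaration at depth 0
n = 46


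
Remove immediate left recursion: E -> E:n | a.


Left-recursive alternatives: E:n; non-recursive: a
Introduce E': E -> aE', E' -> :nE' | ε


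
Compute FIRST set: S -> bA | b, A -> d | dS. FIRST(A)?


Per alternative of A: FIRST(d) = {d}; FIRST(dS) = {d}
FIRST(A) = {d}


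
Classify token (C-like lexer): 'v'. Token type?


Pattern: letter/underscore followed by alphanumerics, not a keyword
Type: IDENTIFIER


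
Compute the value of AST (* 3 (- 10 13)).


Evaluate inner: (- 10 13) = -3
Evaluate root: (* 3 -3) = -9
Result: -9


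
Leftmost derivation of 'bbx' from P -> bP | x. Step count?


Derivation: P => bP => bbP => bbx
Steps: 3


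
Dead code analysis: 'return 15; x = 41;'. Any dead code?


statement follows a return and is unreachable
Dead: 'x = 41'


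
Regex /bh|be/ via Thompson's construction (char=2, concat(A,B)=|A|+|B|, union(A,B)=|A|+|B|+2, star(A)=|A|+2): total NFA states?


Syntax tree has 4 char leaf(s), 1 union(s), 0 star(s)
chars contribute 4×2 = 8; each union adds +2; each star adds +2
Total: 8 + 2 + 0 = 10 states


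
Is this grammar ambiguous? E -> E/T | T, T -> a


precedence layered via separate nonterminal T: deterministic
Unambiguous


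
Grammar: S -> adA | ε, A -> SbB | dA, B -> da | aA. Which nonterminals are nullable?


A nonterminal is nullable iff some alternative derives ε (directly, or every symbol in it is nullable)
Nullable: {S}


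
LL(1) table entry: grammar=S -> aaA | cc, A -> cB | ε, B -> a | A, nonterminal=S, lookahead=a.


For [S, a]: 'a' ∈ FIRST(aaA)
Entry: S -> aaA


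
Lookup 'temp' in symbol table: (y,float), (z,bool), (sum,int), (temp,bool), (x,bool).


Lookup 'temp' → type bool


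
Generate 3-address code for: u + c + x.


Break into single-operator statements:
t1 = u + c
t2 = t1 + x


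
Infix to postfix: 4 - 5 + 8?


Left to right (same or higher precedence on left)
Postfix: 4 5 - 8 +


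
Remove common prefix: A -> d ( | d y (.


Common prefix: 'd'
Factored: A -> d A', A' -> ( | y (


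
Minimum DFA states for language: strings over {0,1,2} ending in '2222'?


Track the longest suffix of input matching a prefix of '2222': 5 classes (prefixes of length 0..4)
Minimal DFA: 5 states


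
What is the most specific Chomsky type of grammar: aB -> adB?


LHS has context (more than one symbol) and |LHS| ≤ |RHS|
Classification: Type 1 (Context-Sensitive)


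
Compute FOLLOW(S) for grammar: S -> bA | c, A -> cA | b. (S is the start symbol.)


$ ∈ FOLLOW(S). For each A -> αBβ: add FIRST(β)\{ε} to FOLLOW(B); if β nullable, add FOLLOW(A).
FOLLOW(S) = {$}


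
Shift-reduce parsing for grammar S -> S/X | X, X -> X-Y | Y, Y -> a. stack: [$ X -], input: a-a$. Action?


no handle; shift 'a'
Action: shift


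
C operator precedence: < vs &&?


'<' is relational (level 7); '&&' is logical AND (level 2)
Higher level binds tighter
'<' has higher precedence than '&&'


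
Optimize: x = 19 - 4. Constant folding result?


19 - 4 = 15 at compile time
Optimized: x = 15


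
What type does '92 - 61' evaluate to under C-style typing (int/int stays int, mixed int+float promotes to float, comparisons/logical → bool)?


Operand types: int - int
Rule: mixed int/float promotes to float; int/int stays int
Result type: int


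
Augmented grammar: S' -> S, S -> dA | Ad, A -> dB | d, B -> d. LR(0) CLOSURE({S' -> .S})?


Start: S' -> .S
For each item with dot before a nonterminal B, add B -> .γ for every B-production
Closure: [S' -> .S, S -> .dA, S -> .Ad, A -> .dB, A -> .d]


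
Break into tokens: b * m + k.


Scan left to right, longest-match per lexeme
Tokens: ID(b), OP(*), ID(m), OP(+), ID(k)


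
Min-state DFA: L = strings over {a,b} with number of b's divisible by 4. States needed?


Track (count of b) mod 4: states 0..3, accept at 0
Minimal DFA: 4 states


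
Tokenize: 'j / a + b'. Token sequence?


Scan left to right, longest-match per lexeme
Tokens: ID(j), OP(/), ID(a), OP(+), ID(b)


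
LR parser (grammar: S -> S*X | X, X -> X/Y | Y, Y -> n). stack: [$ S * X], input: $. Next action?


handle 'S*X' on top; lookahead ∈ FOLLOW(S) = {*, $}
Action: reduce (S -> S*X)


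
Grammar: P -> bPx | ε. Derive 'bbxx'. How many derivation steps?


Derivation: P => bPx => bbPxx => bbxx
Steps: 3


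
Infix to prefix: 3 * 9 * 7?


left-to-right (same/higher precedence on left): tree is (* (* 3 9) 7)
Prefix: * * 3 9 7


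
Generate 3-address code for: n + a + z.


Break into single-operator statements:
t1 = n + a
t2 = t1 + z


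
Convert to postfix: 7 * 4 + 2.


Left to right (same or higher precedence on left)
Postfix: 7 4 * 2 +


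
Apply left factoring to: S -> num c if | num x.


Common prefix: 'num'
Factored: S -> num S', S' -> c if | x


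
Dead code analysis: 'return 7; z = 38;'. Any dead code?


statement follows a return and is unreachable
Dead: 'z = 38'


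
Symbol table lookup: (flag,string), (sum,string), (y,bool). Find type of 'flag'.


Lookup 'flag' → type string


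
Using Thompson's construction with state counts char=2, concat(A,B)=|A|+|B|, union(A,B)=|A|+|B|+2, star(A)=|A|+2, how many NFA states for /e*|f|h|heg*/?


Syntax tree has 6 char leaf(s), 3 union(s), 2 star(s)
chars contribute 6×2 = 12; each union adds +2; each star adds +2
Total: 12 + 6 + 4 = 22 states


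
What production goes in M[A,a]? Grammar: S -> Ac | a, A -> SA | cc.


For [A, a]: 'a' ∈ FIRST(SA)
Entry: A -> SA


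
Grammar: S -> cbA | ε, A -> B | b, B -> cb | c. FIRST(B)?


Per alternative of B: FIRST(cb) = {c}; FIRST(c) = {c}
FIRST(B) = {c}


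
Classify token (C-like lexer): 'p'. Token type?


Pattern: letter/underscore followed by alphanumerics, not a keyword
Type: IDENTIFIER


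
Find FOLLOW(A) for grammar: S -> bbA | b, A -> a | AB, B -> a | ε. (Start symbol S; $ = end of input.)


$ ∈ FOLLOW(S). For each A -> αBβ: add FIRST(β)\{ε} to FOLLOW(B); if β nullable, add FOLLOW(A).
FOLLOW(A) = {$, a}


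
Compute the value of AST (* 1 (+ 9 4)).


Evaluate inner: (+ 9 4) = 13
Evaluate root: (* 1 13) = 13
Result: 13


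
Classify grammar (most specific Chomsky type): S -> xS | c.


Right-linear: every RHS is a terminal or a terminal followed by one nonterminal
Classification: Type 3 (Regular)


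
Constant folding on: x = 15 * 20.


15 * 20 = 300 at compile time
Optimized: x = 300


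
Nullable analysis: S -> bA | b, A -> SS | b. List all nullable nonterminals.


A nonterminal is nullable iff some alternative derives ε (directly, or every symbol in it is nullable)
Nullable: {}


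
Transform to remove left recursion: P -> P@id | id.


Left-recursive alternatives: P@id; non-recursive: id
Introduce P': P -> idP', P' -> @idP' | ε


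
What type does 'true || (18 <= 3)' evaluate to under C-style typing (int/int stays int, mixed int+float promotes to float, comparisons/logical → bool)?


Operand types: bool || bool
Rule: logical operators take bool operands and yield bool
Result type: bool


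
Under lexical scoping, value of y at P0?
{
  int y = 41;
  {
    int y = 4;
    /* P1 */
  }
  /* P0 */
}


y declared in the same block as P0
y = 41


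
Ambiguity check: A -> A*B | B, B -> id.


precedence layered via separate nonterminal B: deterministic
Unambiguous


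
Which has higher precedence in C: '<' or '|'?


'<' is relational (level 7); '|' is bitwise OR (level 3)
Higher level binds tighter
'<' has higher precedence than '|'


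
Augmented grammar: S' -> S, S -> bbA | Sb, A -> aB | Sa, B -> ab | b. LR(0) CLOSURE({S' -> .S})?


Start: S' -> .S
For each item with dot before a nonterminal B, add B -> .γ for every B-production
Closure: [S' -> .S, S -> .bbA, S -> .Sb]


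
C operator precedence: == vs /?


'/' is multiplicative (level 10); '==' is equality (level 6)
Higher level binds tighter
'/' has higher precedence than '=='


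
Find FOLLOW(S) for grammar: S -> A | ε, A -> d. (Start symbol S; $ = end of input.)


$ ∈ FOLLOW(S). For each A -> αBβ: add FIRST(β)\{ε} to FOLLOW(B); if β nullable, add FOLLOW(A).
FOLLOW(S) = {$}


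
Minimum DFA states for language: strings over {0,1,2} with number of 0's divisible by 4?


Track (count of 0) mod 4: states 0..3, accept at 0
Minimal DFA: 4 states


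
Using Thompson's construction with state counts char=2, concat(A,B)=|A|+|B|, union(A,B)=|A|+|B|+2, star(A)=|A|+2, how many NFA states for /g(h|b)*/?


Syntax tree has 3 char leaf(s), 1 union(s), 1 star(s)
chars contribute 3×2 = 6; each union adds +2; each star adds +2
Total: 6 + 2 + 2 = 10 states


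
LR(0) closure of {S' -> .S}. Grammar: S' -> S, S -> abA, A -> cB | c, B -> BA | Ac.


Start: S' -> .S
For each item with dot before a nonterminal B, add B -> .γ for every B-production
Closure: [S' -> .S, S -> .abA]


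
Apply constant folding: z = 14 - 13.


14 - 13 = 1 at compile time
Optimized: z = 1


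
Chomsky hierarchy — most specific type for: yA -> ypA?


LHS has context (more than one symbol) and |LHS| ≤ |RHS|
Classification: Type 1 (Context-Sensitive)


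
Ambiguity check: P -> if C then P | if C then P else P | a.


dangling else: 'if C then if C then a else a' parses two ways
Ambiguous


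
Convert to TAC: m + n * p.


Break into single-operator statements:
t1 = n * p
t2 = m + t1


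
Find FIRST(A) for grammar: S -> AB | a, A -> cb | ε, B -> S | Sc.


Per alternative of A: FIRST(cb) = {c}; FIRST(ε) = {ε}
FIRST(A) = {c, ε}


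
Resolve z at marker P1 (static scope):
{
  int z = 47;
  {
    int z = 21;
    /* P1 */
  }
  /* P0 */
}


z declared in the same block as P1
z = 21


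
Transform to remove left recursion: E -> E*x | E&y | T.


Left-recursive alternatives: E*x, E&y; non-recursive: T
Introduce E': E -> TE', E' -> *xE' | &yE' | ε


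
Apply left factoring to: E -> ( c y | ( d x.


Common prefix: '('
Factored: E -> ( E', E' -> c y | d x


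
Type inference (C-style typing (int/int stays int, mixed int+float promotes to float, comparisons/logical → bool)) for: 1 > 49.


Operand types: int > int
Rule: comparison yields bool
Result type: bool


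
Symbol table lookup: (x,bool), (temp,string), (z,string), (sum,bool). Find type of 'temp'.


Lookup 'temp' → type string


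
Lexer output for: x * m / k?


Scan left to right, longest-match per lexeme
Tokens: ID(x), OP(*), ID(m), OP(/), ID(k)


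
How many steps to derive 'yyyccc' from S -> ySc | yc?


Derivation: S => ySc => yyScc => yyyccc
Steps: 3


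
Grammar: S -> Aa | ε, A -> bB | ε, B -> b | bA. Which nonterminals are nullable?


A nonterminal is nullable iff some alternative derives ε (directly, or every symbol in it is nullable)
Nullable: {A, S}


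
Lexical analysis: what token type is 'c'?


Pattern: letter/underscore followed by alphanumerics, not a keyword
Type: IDENTIFIER


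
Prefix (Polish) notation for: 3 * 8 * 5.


left-to-right (same/higher precedence on left): tree is (* (* 3 8) 5)
Prefix: * * 3 8 5


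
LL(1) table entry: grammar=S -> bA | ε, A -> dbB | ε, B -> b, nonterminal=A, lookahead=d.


For [A, d]: 'd' ∈ FIRST(dbB)
Entry: A -> dbB


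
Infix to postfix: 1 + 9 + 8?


Left to right (same or higher precedence on left)
Postfix: 1 9 + 8 +


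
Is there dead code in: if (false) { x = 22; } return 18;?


condition is constant false, so the whole block is unreachable
Dead: 'if (false) { x = 22; }'


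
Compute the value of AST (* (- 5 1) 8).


Evaluate inner: (- 5 1) = 4
Evaluate root: (* 4 8) = 32
Result: 32


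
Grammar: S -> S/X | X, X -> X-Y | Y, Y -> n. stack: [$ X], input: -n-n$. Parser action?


shift '-' to continue X -> X-Y
Action: shift


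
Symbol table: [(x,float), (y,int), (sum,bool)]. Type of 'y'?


Lookup 'y' → type int


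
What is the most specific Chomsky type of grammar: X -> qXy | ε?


Single nonterminal LHS, but q^n y^n is not regular
Classification: Type 2 (Context-Free)


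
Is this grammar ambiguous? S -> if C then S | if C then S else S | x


dangling else: 'if C then if C then x else x' parses two ways
Ambiguous


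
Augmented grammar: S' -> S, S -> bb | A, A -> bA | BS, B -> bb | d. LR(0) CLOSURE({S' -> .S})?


Start: S' -> .S
For each item with dot before a nonterminal B, add B -> .γ for every B-production
Closure: [S' -> .S, S -> .bb, S -> .A, A -> .bA, A -> .BS, B -> .bb, B -> .d]


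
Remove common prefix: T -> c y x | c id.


Common prefix: 'c'
Factored: T -> c T', T' -> y x | id


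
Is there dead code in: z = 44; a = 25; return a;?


z is assigned but never read
Dead: 'z = 44'


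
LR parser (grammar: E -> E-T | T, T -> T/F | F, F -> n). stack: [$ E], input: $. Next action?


start symbol E on stack, input exhausted
Action: accept


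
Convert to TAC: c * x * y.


Break into single-operator statements:
t1 = c * x
t2 = t1 * y


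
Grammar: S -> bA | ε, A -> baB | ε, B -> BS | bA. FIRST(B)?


Per alternative of B: FIRST(BS) = {b}; FIRST(bA) = {b}
FIRST(B) = {b}


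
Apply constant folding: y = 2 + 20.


2 + 20 = 22 at compile time
Optimized: y = 22


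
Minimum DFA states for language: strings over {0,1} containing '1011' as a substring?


KMP-style automaton: 4 progress states + 1 absorbing accept = 5
Minimal DFA: 5 states


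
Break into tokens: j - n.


Scan left to right, longest-match per lexeme
Tokens: ID(j), OP(-), ID(n)


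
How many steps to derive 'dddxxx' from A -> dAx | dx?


Derivation: A => dAx => ddAxx => dddxxx
Steps: 3


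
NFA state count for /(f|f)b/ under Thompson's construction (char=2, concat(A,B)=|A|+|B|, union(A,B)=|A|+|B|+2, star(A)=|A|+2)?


Syntax tree has 3 char leaf(s), 1 union(s), 0 star(s)
chars contribute 3×2 = 6; each union adds +2; each star adds +2
Total: 6 + 2 + 0 = 8 states


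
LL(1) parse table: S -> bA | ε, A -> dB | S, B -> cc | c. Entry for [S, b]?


For [S, b]: 'b' ∈ FIRST(bA)
Entry: S -> bA


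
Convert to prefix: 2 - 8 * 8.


'*' binds tighter: tree is (- 2 (* 8 8))
Prefix: - 2 * 8 8


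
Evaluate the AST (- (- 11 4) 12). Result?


Evaluate inner: (- 11 4) = 7
Evaluate root: (- 7 12) = -5
Result: -5


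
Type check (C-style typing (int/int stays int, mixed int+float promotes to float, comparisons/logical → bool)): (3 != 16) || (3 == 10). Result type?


Operand types: bool || bool
Rule: logical operators take bool operands and yield bool
Result type: bool


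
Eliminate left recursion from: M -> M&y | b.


Left-recursive alternatives: M&y; non-recursive: b
Introduce M': M -> bM', M' -> &yM' | ε


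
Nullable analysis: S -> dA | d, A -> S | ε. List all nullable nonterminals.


A nonterminal is nullable iff some alternative derives ε (directly, or every symbol in it is nullable)
Nullable: {A}


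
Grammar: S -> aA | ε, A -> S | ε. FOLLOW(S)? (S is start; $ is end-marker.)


$ ∈ FOLLOW(S). For each A -> αBβ: add FIRST(β)\{ε} to FOLLOW(B); if β nullable, add FOLLOW(A).
FOLLOW(S) = {$}


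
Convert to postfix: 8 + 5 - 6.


Left to right (same or higher precedence on left)
Postfix: 8 5 + 6 -


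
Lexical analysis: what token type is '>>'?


Pattern: operator symbol
Type: OPERATOR


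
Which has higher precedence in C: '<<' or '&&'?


'<<' is shift (level 8); '&&' is logical AND (level 2)
Higher level binds tighter
'<<' has higher precedence than '&&'


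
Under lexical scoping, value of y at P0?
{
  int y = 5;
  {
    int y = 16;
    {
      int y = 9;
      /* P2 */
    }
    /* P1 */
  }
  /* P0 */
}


y declared in the same block as P0
y = 5


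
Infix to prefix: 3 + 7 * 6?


'*' binds tighter: tree is (+ 3 (* 7 6))
Prefix: + 3 * 7 6


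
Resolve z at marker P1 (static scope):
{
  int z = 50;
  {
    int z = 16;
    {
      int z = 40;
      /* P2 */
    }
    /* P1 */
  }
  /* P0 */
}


z declared in the same block as P1
z = 16


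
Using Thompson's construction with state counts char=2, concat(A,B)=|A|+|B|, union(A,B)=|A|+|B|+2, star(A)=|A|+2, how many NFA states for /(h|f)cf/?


Syntax tree has 4 char leaf(s), 1 union(s), 0 star(s)
chars contribute 4×2 = 8; each union adds +2; each star adds +2
Total: 8 + 2 + 0 = 10 states


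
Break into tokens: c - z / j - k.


Scan left to right, longest-match per lexeme
Tokens: ID(c), OP(-), ID(z), OP(/), ID(j), OP(-), ID(k)


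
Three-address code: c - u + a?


Break into single-operator statements:
t1 = c - u
t2 = t1 + a


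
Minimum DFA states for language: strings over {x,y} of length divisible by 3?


Track length mod 3: states 0..2, accept at 0
Minimal DFA: 3 states


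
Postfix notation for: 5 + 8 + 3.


Left to right (same or higher precedence on left)
Postfix: 5 8 + 3 +


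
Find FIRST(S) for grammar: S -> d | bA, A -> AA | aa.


Per alternative of S: FIRST(d) = {d}; FIRST(bA) = {b}
FIRST(S) = {b, d}


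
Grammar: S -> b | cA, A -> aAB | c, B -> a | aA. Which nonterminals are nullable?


A nonterminal is nullable iff some alternative derives ε (directly, or every symbol in it is nullable)
Nullable: {}


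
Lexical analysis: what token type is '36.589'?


Pattern: digits with a decimal point
Type: FLOAT_LITERAL


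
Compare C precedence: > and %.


'%' is multiplicative (level 10); '>' is relational (level 7)
Higher level binds tighter
'%' has higher precedence than '>'


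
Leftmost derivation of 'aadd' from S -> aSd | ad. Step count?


Derivation: S => aSd => aadd
Steps: 2


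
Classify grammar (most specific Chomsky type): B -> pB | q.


Right-linear: every RHS is a terminal or a terminal followed by one nonterminal
Classification: Type 3 (Regular)


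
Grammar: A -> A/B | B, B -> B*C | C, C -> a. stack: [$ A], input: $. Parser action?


start symbol A on stack, input exhausted
Action: accept


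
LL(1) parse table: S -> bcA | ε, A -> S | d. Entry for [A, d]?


For [A, d]: 'd' ∈ FIRST(d)
Entry: A -> d


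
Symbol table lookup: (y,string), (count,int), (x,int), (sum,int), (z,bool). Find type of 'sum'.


Lookup 'sum' → type int


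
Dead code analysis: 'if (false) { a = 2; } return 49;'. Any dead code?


condition is constant false, so the whole block is unreachable
Dead: 'if (false) { a = 2; }'


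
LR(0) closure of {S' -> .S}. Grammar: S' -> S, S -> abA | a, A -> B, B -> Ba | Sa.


Start: S' -> .S
For each item with dot before a nonterminal B, add B -> .γ for every B-production
Closure: [S' -> .S, S -> .abA, S -> .a]


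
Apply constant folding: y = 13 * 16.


13 * 16 = 208 at compile time
Optimized: y = 208


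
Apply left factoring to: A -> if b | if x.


Common prefix: 'if'
Factored: A -> if A', A' -> b | x


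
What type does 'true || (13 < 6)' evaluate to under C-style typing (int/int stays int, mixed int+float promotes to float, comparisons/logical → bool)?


Operand types: bool || bool
Rule: logical operators take bool operands and yield bool
Result type: bool


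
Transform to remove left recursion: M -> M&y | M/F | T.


Left-recursive alternatives: M&y, M/F; non-recursive: T
Introduce M': M -> TM', M' -> &yM' | /FM' | ε


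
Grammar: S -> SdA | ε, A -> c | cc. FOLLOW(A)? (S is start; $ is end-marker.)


$ ∈ FOLLOW(S). For each A -> αBβ: add FIRST(β)\{ε} to FOLLOW(B); if β nullable, add FOLLOW(A).
FOLLOW(A) = {$, d}


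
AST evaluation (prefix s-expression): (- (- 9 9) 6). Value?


Evaluate inner: (- 9 9) = 0
Evaluate root: (- 0 6) = -6
Result: -6


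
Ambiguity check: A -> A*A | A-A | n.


'n*n-n' has two parse trees (no precedence encoded between * and -)
Ambiguous


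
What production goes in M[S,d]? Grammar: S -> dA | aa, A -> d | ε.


For [S, d]: 'd' ∈ FIRST(dA)
Entry: S -> dA


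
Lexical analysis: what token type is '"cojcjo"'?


Pattern: double-quoted sequence
Type: STRING_LITERAL


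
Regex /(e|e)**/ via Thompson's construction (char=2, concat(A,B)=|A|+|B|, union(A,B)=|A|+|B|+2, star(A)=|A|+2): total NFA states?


Syntax tree has 2 char leaf(s), 1 union(s), 2 star(s)
chars contribute 2×2 = 4; each union adds +2; each star adds +2
Total: 4 + 2 + 4 = 10 states


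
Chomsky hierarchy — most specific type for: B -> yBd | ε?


Single nonterminal LHS, but y^n d^n is not regular
Classification: Type 2 (Context-Free)


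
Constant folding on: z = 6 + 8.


6 + 8 = 14 at compile time
Optimized: z = 14


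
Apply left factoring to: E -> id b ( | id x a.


Common prefix: 'id'
Factored: E -> id E', E' -> b ( | x a


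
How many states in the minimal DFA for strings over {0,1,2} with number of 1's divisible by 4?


Track (count of 1) mod 4: states 0..3, accept at 0
Minimal DFA: 4 states


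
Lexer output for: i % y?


Scan left to right, longest-match per lexeme
Tokens: ID(i), OP(%), ID(y)


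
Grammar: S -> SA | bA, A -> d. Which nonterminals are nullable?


A nonterminal is nullable iff some alternative derives ε (directly, or every symbol in it is nullable)
Nullable: {}


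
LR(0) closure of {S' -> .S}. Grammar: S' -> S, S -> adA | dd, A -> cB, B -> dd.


Start: S' -> .S
For each item with dot before a nonterminal B, add B -> .γ for every B-production
Closure: [S' -> .S, S -> .adA, S -> .dd]


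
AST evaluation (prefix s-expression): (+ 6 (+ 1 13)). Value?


Evaluate inner: (+ 1 13) = 14
Evaluate root: (+ 6 14) = 20
Result: 20


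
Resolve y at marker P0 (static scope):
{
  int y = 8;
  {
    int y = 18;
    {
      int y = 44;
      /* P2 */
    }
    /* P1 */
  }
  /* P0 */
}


y declared in the same block as P0
y = 8


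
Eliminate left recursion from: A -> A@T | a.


Left-recursive alternatives: A@T; non-recursive: a
Introduce A': A -> aA', A' -> @TA' | ε


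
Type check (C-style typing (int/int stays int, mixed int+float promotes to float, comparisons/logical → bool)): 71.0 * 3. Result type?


Operand types: float * int
Rule: mixed int/float promotes to float; int/int stays int
Result type: float


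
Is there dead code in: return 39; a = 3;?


statement follows a return and is unreachable
Dead: 'a = 3'


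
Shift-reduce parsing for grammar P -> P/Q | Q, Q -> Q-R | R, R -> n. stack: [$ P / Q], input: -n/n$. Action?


'-' can extend Q; shift to build Q -> Q-R
Action: shift


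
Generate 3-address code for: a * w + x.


Break into single-operator statements:
t1 = a * w
t2 = t1 + x


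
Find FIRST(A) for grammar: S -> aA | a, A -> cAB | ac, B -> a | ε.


Per alternative of A: FIRST(cAB) = {c}; FIRST(ac) = {a}
FIRST(A) = {a, c}


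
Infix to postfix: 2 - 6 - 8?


Left to right (same or higher precedence on left)
Postfix: 2 6 - 8 -


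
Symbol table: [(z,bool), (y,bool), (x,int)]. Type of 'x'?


Lookup 'x' → type int
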